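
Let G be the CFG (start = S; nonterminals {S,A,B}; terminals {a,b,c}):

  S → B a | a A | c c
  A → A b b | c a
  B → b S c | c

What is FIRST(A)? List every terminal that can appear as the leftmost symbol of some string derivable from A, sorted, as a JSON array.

FIRST iteration:
[1]
  A via A→c a: +{c}
  B via B→b S c: +{b}
  B via B→c: +{c}
  S via S→B a: +{b,c}
  S via S→a A: +{a}
  S: {a,b,c}  A: {c}  B: {b,c}
[2] — fixpoint
  S: {a,b,c}  A: {c}  B: {b,c}

FIRST(A) = ["c"]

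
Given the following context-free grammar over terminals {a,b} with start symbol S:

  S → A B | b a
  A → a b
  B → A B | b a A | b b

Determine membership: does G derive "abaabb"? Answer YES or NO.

CNF form of G:
  S -> A B | T1 T0
  A -> T0 T1
  B -> A B | T1 T1 | T1 X2
  T0 -> a
  T1 -> b
  X2 -> T0 A

CYK table (by increasing span):
  [0..0]={T0}  "a"  orig:{}
  [1..1]={T1}  "b"  orig:{}
  [2..2]={T0}  "a"  orig:{}
  [3..3]={T0}  "a"  orig:{}
  [4..4]={T1}  "b"  orig:{}
  [5..5]={T1}  "b"  orig:{}
  [0..1]={A}  "ab"
  [1..2]={S}  "ba"
  [2..3]=∅  "aa"
  [3..4]={A}  "ab"
  [4..5]={B}  "bb"
  [0..2]=∅  "aba"
  [1..3]=∅  "baa"
  [2..4]={X2}  "aab"  orig:{}
  [3..5]=∅  "abb"
  [0..3]=∅  "abaa"
  [1..4]={B}  "baab"
  [2..5]=∅  "aabb"
  [0..4]=∅  "abaab"
  [1..5]=∅  "baabb"
  [0..5]=∅  "abaabb"

S ∉ T[0,5] ⇒ NO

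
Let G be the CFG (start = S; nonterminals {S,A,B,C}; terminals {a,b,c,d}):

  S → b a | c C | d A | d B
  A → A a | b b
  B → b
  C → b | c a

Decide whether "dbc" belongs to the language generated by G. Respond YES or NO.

Convert to CNF:
  S -> T1 T0 | T2 C | T3 A | T3 B
  A -> A T0 | T1 T1
  B -> b
  C -> T2 T0 | b
  T0 -> a
  T1 -> b
  T2 -> c
  T3 -> d

Fill CYK table bottom-up:
  cell(0,0) d: {T3}  orig:{}
  cell(1,1) b: {B,C,T1}  orig:{B,C}
  cell(2,2) c: {T2}  orig:{}
  cell(0,1) db: {S}
  cell(1,2) bc: ∅
  cell(0,2) dbc: ∅

S ∉ T[0,2] ⇒ NO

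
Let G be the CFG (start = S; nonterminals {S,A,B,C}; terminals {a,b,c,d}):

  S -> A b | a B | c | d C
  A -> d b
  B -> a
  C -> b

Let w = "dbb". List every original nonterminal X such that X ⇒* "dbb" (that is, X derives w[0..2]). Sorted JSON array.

Convert to CNF:
  S -> A T1 | T0 C | T2 B | c
  A -> T0 T1
  B -> a
  C -> b
  T0 -> d
  T1 -> b
  T2 -> a

CYK table (by increasing span) (cells [i..j] with 0 ≤ i ≤ j ≤ 2 only):
  T[0,0] 'd' = {T0}  orig:{}
  T[1,1] 'b' = {C,T1}  orig:{C}
  T[2,2] 'b' = {C,T1}  orig:{C}
  T[0,1] 'db' = {A,S}
  T[1,2] 'bb' = ∅
  T[0,2] 'dbb' = {S}

Original NTs in T[0,2] deriving "dbb": ["S"]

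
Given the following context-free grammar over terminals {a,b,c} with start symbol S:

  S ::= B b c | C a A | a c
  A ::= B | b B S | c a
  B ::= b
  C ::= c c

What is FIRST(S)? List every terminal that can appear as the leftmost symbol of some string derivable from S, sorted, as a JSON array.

Compute FIRST by fixpoint:
[1]
  A via A→b B S: +{b}
  A via A→c a: +{c}
  B via B→b: +{b}
  C via C→c c: +{c}
  S via S→B b c: +{b}
  S via S→C a A: +{c}
  S via S→a c: +{a}
  S: {a,b,c}  A: {b,c}  B: {b}  C: {c}
[2] (stable)
  S: {a,b,c}  A: {b,c}  B: {b}  C: {c}

FIRST(S) = ["a", "b", "c"]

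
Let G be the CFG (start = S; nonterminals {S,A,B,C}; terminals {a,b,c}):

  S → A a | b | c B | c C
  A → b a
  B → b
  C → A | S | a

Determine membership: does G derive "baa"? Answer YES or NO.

CNF form of G:
  S -> A T1 | T2 B | T2 C | b
  A -> T0 T1
  B -> b
  C -> A T1 | T0 T1 | T2 B | T2 C | a | b
  T0 -> b
  T1 -> a
  T2 -> c

CYK fill:
  cell(0,0) b: {B,C,S,T0}  orig:{B,C,S}
  cell(1,1) a: {C,T1}  orig:{C}
  cell(2,2) a: {C,T1}  orig:{C}
  cell(0,1) ba: {A,C}
  cell(1,2) aa: ∅
  cell(0,2) baa: {C,S}

S ∈ T[0,2] ⇒ YES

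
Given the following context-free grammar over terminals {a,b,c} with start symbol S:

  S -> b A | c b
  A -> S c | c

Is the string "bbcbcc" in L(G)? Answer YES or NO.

CNF form of G:
  S -> T0 T1 | T1 A
  A -> S T0 | c
  T0 -> c
  T1 -> b

CYK fill:
  T[0,0] 'b' = {T1}  orig:{}
  T[1,1] 'b' = {T1}  orig:{}
  T[2,2] 'c' = {A,T0}  orig:{A}
  T[3,3] 'b' = {T1}  orig:{}
  T[4,4] 'c' = {A,T0}  orig:{A}
  T[5,5] 'c' = {A,T0}  orig:{A}
  T[0,1] 'bb' = ∅
  T[1,2] 'bc' = {S}
  T[2,3] 'cb' = {S}
  T[3,4] 'bc' = {S}
  T[4,5] 'cc' = ∅
  T[0,2] 'bbc' = ∅
  T[1,3] 'bcb' = ∅
  T[2,4] 'cbc' = {A}
  T[3,5] 'bcc' = {A}
  T[0,3] 'bbcb' = ∅
  T[1,4] 'bcbc' = {S}
  T[2,5] 'cbcc' = ∅
  T[0,4] 'bbcbc' = ∅
  T[1,5] 'bcbcc' = {A}
  T[0,5] 'bbcbcc' = {S}

S ∈ T[0,5] ⇒ YES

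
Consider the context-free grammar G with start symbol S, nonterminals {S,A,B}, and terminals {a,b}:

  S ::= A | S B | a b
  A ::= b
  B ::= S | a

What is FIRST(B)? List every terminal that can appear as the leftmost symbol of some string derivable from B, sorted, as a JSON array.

FIRST iteration:
iter 1:
  A via A→b: +{b}
  B via B→a: +{a}
  S via S→A: +{b}
  S via S→a b: +{a}
  FIRST[S]={a,b}  FIRST[A]={b}  FIRST[B]={a}
iter 2:
  B via B→S: +{b}
  FIRST[S]={a,b}  FIRST[A]={b}  FIRST[B]={a,b}
iter 3: (stable)
  FIRST[S]={a,b}  FIRST[A]={b}  FIRST[B]={a,b}

FIRST(B) = ["a", "b"]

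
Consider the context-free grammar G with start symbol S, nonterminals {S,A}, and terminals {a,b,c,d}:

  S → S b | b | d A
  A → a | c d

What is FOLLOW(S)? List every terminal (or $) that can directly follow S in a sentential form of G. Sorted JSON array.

FIRST iteration:
round 1:
  A via A→a: +{a}
  A via A→c d: +{c}
  S via S→b: +{b}
  S via S→d A: +{d}
  S: {b,d}  A: {a,c}
round 2: — fixpoint
  S: {b,d}  A: {a,c}

Compute FOLLOW by fixpoint:
FOLLOW(S) := {$}
[1]
  S→S b: FOLLOW(S) ⊇ FIRST(b) = {b}; new: +{b}
  S→d A: FOLLOW(A) ⊇ FOLLOW(S) ⊇ {$,b}; new: +{$,b}
  FOLLOW[S]={$,b}  FOLLOW[A]={$,b}
[2] (no change)
  FOLLOW[S]={$,b}  FOLLOW[A]={$,b}

FOLLOW(S) = ["$", "b"]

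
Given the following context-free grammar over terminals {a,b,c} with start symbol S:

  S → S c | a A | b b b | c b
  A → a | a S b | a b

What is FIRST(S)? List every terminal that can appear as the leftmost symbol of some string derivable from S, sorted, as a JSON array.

FIRST sets, iterate to fixpoint:
iter 1:
  A via A→a: +{a}
  S via S→a A: +{a}
  S via S→b b b: +{b}
  S via S→c b: +{c}
  FIRST[S]={a,b,c}  FIRST[A]={a}
iter 2: (no change)
  FIRST[S]={a,b,c}  FIRST[A]={a}

FIRST(S) = ["a", "b", "c"]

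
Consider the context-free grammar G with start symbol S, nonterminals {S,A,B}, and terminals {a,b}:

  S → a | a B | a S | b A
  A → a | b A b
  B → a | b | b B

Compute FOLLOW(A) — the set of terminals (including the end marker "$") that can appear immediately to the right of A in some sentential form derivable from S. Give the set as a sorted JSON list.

FIRST sets, iterate to fixpoint:
round 1:
  A via A→a: +{a}
  A via A→b A b: +{b}
  B via B→a: +{a}
  B via B→b: +{b}
  S via S→a: +{a}
  S via S→b A: +{b}
  FIRST(S)={a,b}  FIRST(A)={a,b}  FIRST(B)={a,b}
round 2: (no change)
  FIRST(S)={a,b}  FIRST(A)={a,b}  FIRST(B)={a,b}

FOLLOW iteration:
FOLLOW(S) := {$}
iter 1:
  A→b A b: FOLLOW(A) ⊇ FIRST(b) = {b}; new: +{b}
  S→a B: FOLLOW(B) ⊇ FOLLOW(S) ⊇ {$}; new: +{$}
  S→b A: FOLLOW(A) ⊇ FOLLOW(S) ⊇ {$}; new: +{$}
  FOLLOW[S]={$}  FOLLOW[A]={$,b}  FOLLOW[B]={$}
iter 2: (no change)
  FOLLOW[S]={$}  FOLLOW[A]={$,b}  FOLLOW[B]={$}

FOLLOW(A) = ["$", "b"]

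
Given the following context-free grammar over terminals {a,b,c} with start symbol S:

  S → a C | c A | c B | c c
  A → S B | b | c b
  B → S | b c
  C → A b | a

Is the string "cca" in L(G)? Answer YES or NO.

CNF form of G:
  S -> T0 A | T0 B | T0 T0 | T2 C
  A -> S B | T0 T1 | b
  B -> T0 A | T0 B | T0 T0 | T1 T0 | T2 C
  C -> A T1 | a
  T0 -> c
  T1 -> b
  T2 -> a

Fill CYK table bottom-up:
  T[0,0] 'c' = {T0}  orig:{}
  T[1,1] 'c' = {T0}  orig:{}
  T[2,2] 'a' = {C,T2}  orig:{C}
  T[0,1] 'cc' = {B,S}
  T[1,2] 'ca' = ∅
  T[0,2] 'cca' = ∅

S ∉ T[0,2] ⇒ NO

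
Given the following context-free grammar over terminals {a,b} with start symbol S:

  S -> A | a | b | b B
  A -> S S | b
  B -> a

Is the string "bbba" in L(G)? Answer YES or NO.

CNF form of G:
  S -> S S | T0 B | a | b
  A -> S S | b
  B -> a
  T0 -> b

CYK table (by increasing span):
  T[0,0] 'b' = {A,S,T0}  orig:{A,S}
  T[1,1] 'b' = {A,S,T0}  orig:{A,S}
  T[2,2] 'b' = {A,S,T0}  orig:{A,S}
  T[3,3] 'a' = {B,S}
  T[0,1] 'bb' = {A,S}
  T[1,2] 'bb' = {A,S}
  T[2,3] 'ba' = {A,S}
  T[0,2] 'bbb' = {A,S}
  T[1,3] 'bba' = {A,S}
  T[0,3] 'bbba' = {A,S}

S ∈ T[0,3] ⇒ YES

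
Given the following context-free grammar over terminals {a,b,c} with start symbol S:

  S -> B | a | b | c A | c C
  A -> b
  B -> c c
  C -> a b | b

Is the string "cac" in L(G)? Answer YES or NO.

Convert to CNF:
  S -> T0 A | T0 C | T0 T0 | a | b
  A -> b
  B -> T0 T0
  C -> T1 T2 | b
  T0 -> c
  T1 -> a
  T2 -> b

Fill CYK table bottom-up:
  [0..0]={T0}  "c"  orig:{}
  [1..1]={S,T1}  "a"  orig:{S}
  [2..2]={T0}  "c"  orig:{}
  [0..1]=∅  "ca"
  [1..2]=∅  "ac"
  [0..2]=∅  "cac"

S ∉ T[0,2] ⇒ NO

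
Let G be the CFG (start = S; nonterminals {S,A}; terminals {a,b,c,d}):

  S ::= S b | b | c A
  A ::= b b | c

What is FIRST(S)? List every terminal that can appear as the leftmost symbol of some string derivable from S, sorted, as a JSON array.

FIRST sets, iterate to fixpoint:
pass 1:
  A via A→b b: +{b}
  A via A→c: +{c}
  S via S→b: +{b}
  S via S→c A: +{c}
  S: {b,c}  A: {b,c}
pass 2: (stable)
  S: {b,c}  A: {b,c}

FIRST(S) = ["b", "c"]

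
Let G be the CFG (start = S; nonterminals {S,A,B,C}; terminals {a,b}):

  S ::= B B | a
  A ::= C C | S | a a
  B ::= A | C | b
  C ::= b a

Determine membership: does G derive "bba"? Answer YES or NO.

Convert to CNF:
  S -> B B | a
  A -> B B | C C | T0 T0 | a
  B -> B B | C C | T0 T0 | T1 T0 | a | b
  C -> T1 T0
  T0 -> a
  T1 -> b

CYK table (by increasing span):
  [0..0]={B,T1}  "b"  orig:{B}
  [1..1]={B,T1}  "b"  orig:{B}
  [2..2]={A,B,S,T0}  "a"  orig:{A,B,S}
  [0..1]={A,B,S}  "bb"
  [1..2]={A,B,C,S}  "ba"
  [0..2]={A,B,S}  "bba"

S ∈ T[0,2] ⇒ YES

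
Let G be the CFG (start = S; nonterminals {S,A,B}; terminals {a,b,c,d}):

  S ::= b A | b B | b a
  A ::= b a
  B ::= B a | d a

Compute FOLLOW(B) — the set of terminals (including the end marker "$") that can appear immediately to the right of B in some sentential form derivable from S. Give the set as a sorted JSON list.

FIRST iteration:
[1]
  A via A→b a: +{b}
  B via B→d a: +{d}
  S via S→b A: +{b}
  FIRST[S]={b}  FIRST[A]={b}  FIRST[B]={d}
[2] (stable)
  FIRST[S]={b}  FIRST[A]={b}  FIRST[B]={d}

Compute FOLLOW by fixpoint:
initialize: $ ∈ FOLLOW(S)
pass 1:
  B→B a: FOLLOW(B) ⊇ FIRST(a) = {a}; new: +{a}
  S→b A: FOLLOW(A) ⊇ FOLLOW(S) ⊇ {$}; new: +{$}
  S→b B: FOLLOW(B) ⊇ FOLLOW(S) ⊇ {$}; new: +{$}
  FOLLOW[S]={$}  FOLLOW[A]={$}  FOLLOW[B]={$,a}
pass 2: (stable)
  FOLLOW[S]={$}  FOLLOW[A]={$}  FOLLOW[B]={$,a}

FOLLOW(B) = ["$", "a"]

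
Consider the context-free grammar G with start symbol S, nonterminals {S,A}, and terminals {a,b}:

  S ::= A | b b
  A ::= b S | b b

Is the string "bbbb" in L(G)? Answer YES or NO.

Convert to CNF:
  S -> T0 S | T0 T0
  A -> T0 S | T0 T0
  T0 -> b

CYK fill:
  T[0,0] 'b' = {T0}  orig:{}
  T[1,1] 'b' = {T0}  orig:{}
  T[2,2] 'b' = {T0}  orig:{}
  T[3,3] 'b' = {T0}  orig:{}
  T[0,1] 'bb' = {A,S}
  T[1,2] 'bb' = {A,S}
  T[2,3] 'bb' = {A,S}
  T[0,2] 'bbb' = {A,S}
  T[1,3] 'bbb' = {A,S}
  T[0,3] 'bbbb' = {A,S}

S ∈ T[0,3] ⇒ YES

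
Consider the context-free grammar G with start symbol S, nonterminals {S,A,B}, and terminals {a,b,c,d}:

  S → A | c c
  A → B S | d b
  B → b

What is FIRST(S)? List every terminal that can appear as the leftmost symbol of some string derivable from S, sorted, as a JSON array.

FIRST sets, iterate to fixpoint:
round 1:
  A via A→d b: +{d}
  B via B→b: +{b}
  S via S→A: +{d}
  S via S→c c: +{c}
  S: {c,d}  A: {d}  B: {b}
round 2:
  A via A→B S: +{b}
  S via S→A: +{b}
  S: {b,c,d}  A: {b,d}  B: {b}
round 3: (stable)
  S: {b,c,d}  A: {b,d}  B: {b}

FIRST(S) = ["b", "c", "d"]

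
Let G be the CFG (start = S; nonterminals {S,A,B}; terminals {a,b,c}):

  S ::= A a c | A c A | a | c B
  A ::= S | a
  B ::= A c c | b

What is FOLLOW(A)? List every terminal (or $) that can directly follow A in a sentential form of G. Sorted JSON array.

Compute FIRST by fixpoint:
iter 1:
  A via A→a: +{a}
  B via B→A c c: +{a}
  B via B→b: +{b}
  S via S→A a c: +{a}
  S via S→c B: +{c}
  FIRST(S)={a,c}  FIRST(A)={a}  FIRST(B)={a,b}
iter 2:
  A via A→S: +{c}
  B via B→A c c: +{c}
  FIRST(S)={a,c}  FIRST(A)={a,c}  FIRST(B)={a,b,c}
iter 3: — fixpoint
  FIRST(S)={a,c}  FIRST(A)={a,c}  FIRST(B)={a,b,c}

Compute FOLLOW by fixpoint:
FOLLOW(S) := {$}
pass 1:
  B→A c c: FOLLOW(A) ⊇ FIRST(c) = {c}; new: +{c}
  S→A a c: FOLLOW(A) ⊇ FIRST(a) = {a}; new: +{a}
  S→A c A: FOLLOW(A) ⊇ FOLLOW(S) ⊇ {$}; new: +{$}
  S→c B: FOLLOW(B) ⊇ FOLLOW(S) ⊇ {$}; new: +{$}
  FOLLOW(S)={$}  FOLLOW(A)={$,a,c}  FOLLOW(B)={$}
pass 2:
  A→S: FOLLOW(S) ⊇ FOLLOW(A) ⊇ {$,a,c}; new: +{a,c}
  S→c B: FOLLOW(B) ⊇ FOLLOW(S) ⊇ {$,a,c}; new: +{a,c}
  FOLLOW(S)={$,a,c}  FOLLOW(A)={$,a,c}  FOLLOW(B)={$,a,c}
pass 3: (no change)
  FOLLOW(S)={$,a,c}  FOLLOW(A)={$,a,c}  FOLLOW(B)={$,a,c}

FOLLOW(A) = ["$", "a", "c"]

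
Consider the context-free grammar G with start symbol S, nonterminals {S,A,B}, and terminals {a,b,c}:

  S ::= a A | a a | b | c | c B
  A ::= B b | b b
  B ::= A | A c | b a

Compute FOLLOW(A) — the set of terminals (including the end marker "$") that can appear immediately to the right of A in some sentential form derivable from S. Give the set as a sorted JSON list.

FIRST iteration:
pass 1:
  A via A→b b: +{b}
  B via B→A: +{b}
  S via S→a A: +{a}
  S via S→b: +{b}
  S via S→c: +{c}
  FIRST[S]={a,b,c}  FIRST[A]={b}  FIRST[B]={b}
pass 2: — fixpoint
  FIRST[S]={a,b,c}  FIRST[A]={b}  FIRST[B]={b}

Compute FOLLOW by fixpoint:
seed FOLLOW(S) with $
round 1:
  A→B b: FOLLOW(B) ⊇ FIRST(b) = {b}; new: +{b}
  B→A: FOLLOW(A) ⊇ FOLLOW(B) ⊇ {b}; new: +{b}
  B→A c: FOLLOW(A) ⊇ FIRST(c) = {c}; new: +{c}
  S→a A: FOLLOW(A) ⊇ FOLLOW(S) ⊇ {$}; new: +{$}
  S→c B: FOLLOW(B) ⊇ FOLLOW(S) ⊇ {$}; new: +{$}
  FOLLOW(S)={$}  FOLLOW(A)={$,b,c}  FOLLOW(B)={$,b}
round 2: (stable)
  FOLLOW(S)={$}  FOLLOW(A)={$,b,c}  FOLLOW(B)={$,b}

FOLLOW(A) = ["$", "b", "c"]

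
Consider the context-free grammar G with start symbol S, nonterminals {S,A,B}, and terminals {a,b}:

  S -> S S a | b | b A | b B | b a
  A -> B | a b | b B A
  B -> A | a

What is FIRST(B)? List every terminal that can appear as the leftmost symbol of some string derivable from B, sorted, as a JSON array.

FIRST iteration:
round 1:
  A via A→a b: +{a}
  A via A→b B A: +{b}
  B via B→A: +{a,b}
  S via S→b: +{b}
  FIRST(S)={b}  FIRST(A)={a,b}  FIRST(B)={a,b}
round 2: (no change)
  FIRST(S)={b}  FIRST(A)={a,b}  FIRST(B)={a,b}

FIRST(B) = ["a", "b"]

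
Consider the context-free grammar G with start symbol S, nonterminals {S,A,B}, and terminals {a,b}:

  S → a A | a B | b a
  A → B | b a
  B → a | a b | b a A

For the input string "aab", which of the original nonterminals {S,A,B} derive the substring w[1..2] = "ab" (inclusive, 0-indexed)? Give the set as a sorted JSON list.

CNF form of G:
  S -> T0 A | T0 B | T1 T0
  A -> T0 T1 | T1 T0 | T1 X2 | a
  B -> T0 T1 | T1 X3 | a
  T0 -> a
  T1 -> b
  X2 -> T0 A
  X3 -> T0 A

CYK fill — only the sub-triangle for w[1..2]:
  cell(1,1) a: {A,B,T0}  orig:{A,B}
  cell(2,2) b: {T1}  orig:{}
  cell(1,2) ab: {A,B}

Original NTs in T[1,2] deriving "ab": ["A", "B"]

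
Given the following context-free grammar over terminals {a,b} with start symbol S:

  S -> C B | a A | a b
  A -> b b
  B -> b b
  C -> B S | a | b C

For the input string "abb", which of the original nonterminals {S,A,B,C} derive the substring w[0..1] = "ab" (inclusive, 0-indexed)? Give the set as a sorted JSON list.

CNF form of G:
  S -> C B | T1 A | T1 T0
  A -> T0 T0
  B -> T0 T0
  C -> B S | T0 C | a
  T0 -> b
  T1 -> a

Fill CYK table bottom-up — only the sub-triangle for w[0..1]:
  [0..0]={C,T1}  "a"  orig:{C}
  [1..1]={T0}  "b"  orig:{}
  [0..1]={S}  "ab"

Original NTs in T[0,1] deriving "ab": ["S"]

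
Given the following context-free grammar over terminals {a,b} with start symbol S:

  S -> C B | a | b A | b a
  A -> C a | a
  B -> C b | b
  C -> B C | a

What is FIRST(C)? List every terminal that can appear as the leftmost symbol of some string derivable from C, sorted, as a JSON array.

FIRST iteration:
iter 1:
  A via A→a: +{a}
  B via B→b: +{b}
  C via C→B C: +{b}
  C via C→a: +{a}
  S via S→C B: +{a,b}
  FIRST[S]={a,b}  FIRST[A]={a}  FIRST[B]={b}  FIRST[C]={a,b}
iter 2:
  A via A→C a: +{b}
  B via B→C b: +{a}
  FIRST[S]={a,b}  FIRST[A]={a,b}  FIRST[B]={a,b}  FIRST[C]={a,b}
iter 3: (stable)
  FIRST[S]={a,b}  FIRST[A]={a,b}  FIRST[B]={a,b}  FIRST[C]={a,b}

FIRST(C) = ["a", "b"]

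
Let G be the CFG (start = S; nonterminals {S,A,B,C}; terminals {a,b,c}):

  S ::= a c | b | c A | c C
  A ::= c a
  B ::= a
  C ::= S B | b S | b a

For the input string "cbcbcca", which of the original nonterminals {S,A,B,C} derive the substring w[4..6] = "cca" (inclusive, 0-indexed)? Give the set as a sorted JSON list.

CNF form of G:
  S -> T0 A | T0 C | T1 T0 | b
  A -> T0 T1
  B -> a
  C -> S B | T2 S | T2 T1
  T0 -> c
  T1 -> a
  T2 -> b

CYK fill, restricted to cells inside w[4..6]:
  cell(4,4) c: {T0}  orig:{}
  cell(5,5) c: {T0}  orig:{}
  cell(6,6) a: {B,T1}  orig:{B}
  cell(4,5) cc: ∅
  cell(5,6) ca: {A}
  cell(4,6) cca: {S}

Original NTs in T[4,6] deriving "cca": ["S"]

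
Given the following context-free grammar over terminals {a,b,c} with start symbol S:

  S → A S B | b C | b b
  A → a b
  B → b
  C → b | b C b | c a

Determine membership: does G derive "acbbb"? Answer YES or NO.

CNF form of G:
  S -> A X4 | T1 C | T1 T1
  A -> T0 T1
  B -> b
  C -> T1 X3 | T2 T0 | b
  T0 -> a
  T1 -> b
  T2 -> c
  X3 -> C T1
  X4 -> S B

Fill CYK table bottom-up:
  [0..0]={T0}  "a"  orig:{}
  [1..1]={T2}  "c"  orig:{}
  [2..2]={B,C,T1}  "b"  orig:{B,C}
  [3..3]={B,C,T1}  "b"  orig:{B,C}
  [4..4]={B,C,T1}  "b"  orig:{B,C}
  [0..1]=∅  "ac"
  [1..2]=∅  "cb"
  [2..3]={S,X3}  "bb"  orig:{S}
  [3..4]={S,X3}  "bb"  orig:{S}
  [0..2]=∅  "acb"
  [1..3]=∅  "cbb"
  [2..4]={C,X4}  "bbb"  orig:{C}
  [0..3]=∅  "acbb"
  [1..4]=∅  "cbbb"
  [0..4]=∅  "acbbb"

S ∉ T[0,4] ⇒ NO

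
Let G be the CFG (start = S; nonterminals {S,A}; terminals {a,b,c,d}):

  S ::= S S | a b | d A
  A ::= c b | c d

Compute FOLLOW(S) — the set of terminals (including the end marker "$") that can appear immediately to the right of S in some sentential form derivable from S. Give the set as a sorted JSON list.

FIRST iteration:
iter 1:
  A via A→c b: +{c}
  S via S→a b: +{a}
  S via S→d A: +{d}
  FIRST(S)={a,d}  FIRST(A)={c}
iter 2: (no change)
  FIRST(S)={a,d}  FIRST(A)={c}

Compute FOLLOW by fixpoint:
initialize: $ ∈ FOLLOW(S)
pass 1:
  S→S S: FOLLOW(S) ⊇ FIRST(S) = {a,d}; new: +{a,d}
  S→d A: FOLLOW(A) ⊇ FOLLOW(S) ⊇ {$,a,d}; new: +{$,a,d}
  FOLLOW[S]={$,a,d}  FOLLOW[A]={$,a,d}
pass 2: (stable)
  FOLLOW[S]={$,a,d}  FOLLOW[A]={$,a,d}

FOLLOW(S) = ["$", "a", "d"]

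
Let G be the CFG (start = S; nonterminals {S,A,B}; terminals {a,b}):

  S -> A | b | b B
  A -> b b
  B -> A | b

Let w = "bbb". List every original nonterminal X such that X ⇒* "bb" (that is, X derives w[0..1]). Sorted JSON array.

CNF form of G:
  S -> T0 B | T0 T0 | b
  A -> T0 T0
  B -> T0 T0 | b
  T0 -> b

Fill CYK table bottom-up (cells [i..j] with 0 ≤ i ≤ j ≤ 1 only):
  T[0,0] 'b' = {B,S,T0}  orig:{B,S}
  T[1,1] 'b' = {B,S,T0}  orig:{B,S}
  T[0,1] 'bb' = {A,B,S}

Original NTs in T[0,1] deriving "bb": ["A", "B", "S"]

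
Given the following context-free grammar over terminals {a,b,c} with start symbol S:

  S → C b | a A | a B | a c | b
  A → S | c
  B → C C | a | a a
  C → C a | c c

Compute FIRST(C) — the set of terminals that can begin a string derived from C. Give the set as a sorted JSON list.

Compute FIRST by fixpoint:
iter 1:
  A via A→c: +{c}
  B via B→a: +{a}
  C via C→c c: +{c}
  S via S→C b: +{c}
  S via S→a A: +{a}
  S via S→b: +{b}
  FIRST[S]={a,b,c}  FIRST[A]={c}  FIRST[B]={a}  FIRST[C]={c}
iter 2:
  A via A→S: +{a,b}
  B via B→C C: +{c}
  FIRST[S]={a,b,c}  FIRST[A]={a,b,c}  FIRST[B]={a,c}  FIRST[C]={c}
iter 3: — fixpoint
  FIRST[S]={a,b,c}  FIRST[A]={a,b,c}  FIRST[B]={a,c}  FIRST[C]={c}

FIRST(C) = ["c"]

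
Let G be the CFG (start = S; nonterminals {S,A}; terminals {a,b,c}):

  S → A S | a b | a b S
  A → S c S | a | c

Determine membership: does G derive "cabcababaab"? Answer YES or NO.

CNF form of G:
  S -> A S | T1 T2 | T1 X4
  A -> S X3 | a | c
  T0 -> c
  T1 -> a
  T2 -> b
  X3 -> T0 S
  X4 -> T2 S

Fill CYK table bottom-up:
  cell(0,0) c: {A,T0}  orig:{A}
  cell(1,1) a: {A,T1}  orig:{A}
  cell(2,2) b: {T2}  orig:{}
  cell(3,3) c: {A,T0}  orig:{A}
  cell(4,4) a: {A,T1}  orig:{A}
  cell(5,5) b: {T2}  orig:{}
  cell(6,6) a: {A,T1}  orig:{A}
  cell(7,7) b: {T2}  orig:{}
  cell(8,8) a: {A,T1}  orig:{A}
  cell(9,9) a: {A,T1}  orig:{A}
  cell(10,10) b: {T2}  orig:{}
  cell(0,1) ca: ∅
  cell(1,2) ab: {S}
  cell(2,3) bc: ∅
  cell(3,4) ca: ∅
  cell(4,5) ab: {S}
  cell(5,6) ba: ∅
  cell(6,7) ab: {S}
  cell(7,8) ba: ∅
  cell(8,9) aa: ∅
  cell(9,10) ab: {S}
  cell(0,2) cab: {S,X3}  orig:{S}
  cell(1,3) abc: ∅
  cell(2,4) bca: ∅
  cell(3,5) cab: {S,X3}  orig:{S}
  cell(4,6) aba: ∅
  cell(5,7) bab: {X4}  orig:{}
  cell(6,8) aba: ∅
  cell(7,9) baa: ∅
  cell(8,10) aab: {S}
  cell(0,3) cabc: ∅
  cell(1,4) abca: ∅
  cell(2,5) bcab: {X4}  orig:{}
  cell(3,6) caba: ∅
  cell(4,7) abab: {S}
  cell(5,8) baba: ∅
  cell(6,9) abaa: ∅
  cell(7,10) baab: {X4}  orig:{}
  cell(0,4) cabca: ∅
  cell(1,5) abcab: {A,S}
  cell(2,6) bcaba: ∅
  cell(3,7) cabab: {S,X3}  orig:{S}
  cell(4,8) ababa: ∅
  cell(5,9) babaa: ∅
  cell(6,10) abaab: {S}
  cell(0,5) cabcab: {A,S,X3}  orig:{A,S}
  cell(1,6) abcaba: ∅
  cell(2,7) bcabab: {X4}  orig:{}
  cell(3,8) cababa: ∅
  cell(4,9) ababaa: ∅
  cell(5,10) babaab: {X4}  orig:{}
  cell(0,6) cabcaba: ∅
  cell(1,7) abcabab: {A,S}
  cell(2,8) bcababa: ∅
  cell(3,9) cababaa: ∅
  cell(4,10) ababaab: {S}
  cell(0,7) cabcabab: {A,S,X3}  orig:{A,S}
  cell(1,8) abcababa: ∅
  cell(2,9) bcababaa: ∅
  cell(3,10) cababaab: {S,X3}  orig:{S}
  cell(0,8) cabcababa: ∅
  cell(1,9) abcababaa: ∅
  cell(2,10) bcababaab: {X4}  orig:{}
  cell(0,9) cabcababaa: ∅
  cell(1,10) abcababaab: {A,S}
  cell(0,10) cabcababaab: {A,S,X3}  orig:{A,S}

S ∈ T[0,10] ⇒ YES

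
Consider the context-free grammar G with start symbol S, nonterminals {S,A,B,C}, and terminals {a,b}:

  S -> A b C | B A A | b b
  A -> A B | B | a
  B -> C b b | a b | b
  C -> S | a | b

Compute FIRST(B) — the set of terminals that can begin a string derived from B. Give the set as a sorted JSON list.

FIRST sets, iterate to fixpoint:
iter 1:
  A via A→a: +{a}
  B via B→a b: +{a}
  B via B→b: +{b}
  C via C→a: +{a}
  C via C→b: +{b}
  S via S→A b C: +{a}
  S via S→B A A: +{b}
  S: {a,b}  A: {a}  B: {a,b}  C: {a,b}
iter 2:
  A via A→B: +{b}
  S: {a,b}  A: {a,b}  B: {a,b}  C: {a,b}
iter 3: — fixpoint
  S: {a,b}  A: {a,b}  B: {a,b}  C: {a,b}

FIRST(B) = ["a", "b"]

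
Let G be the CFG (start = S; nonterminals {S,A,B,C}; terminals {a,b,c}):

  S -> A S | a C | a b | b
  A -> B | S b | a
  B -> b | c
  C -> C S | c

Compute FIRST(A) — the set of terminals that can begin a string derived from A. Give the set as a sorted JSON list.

FIRST iteration:
iter 1:
  A via A→a: +{a}
  B via B→b: +{b}
  B via B→c: +{c}
  C via C→c: +{c}
  S via S→A S: +{a}
  S via S→b: +{b}
  FIRST[S]={a,b}  FIRST[A]={a}  FIRST[B]={b,c}  FIRST[C]={c}
iter 2:
  A via A→B: +{b,c}
  S via S→A S: +{c}
  FIRST[S]={a,b,c}  FIRST[A]={a,b,c}  FIRST[B]={b,c}  FIRST[C]={c}
iter 3: — fixpoint
  FIRST[S]={a,b,c}  FIRST[A]={a,b,c}  FIRST[B]={b,c}  FIRST[C]={c}

FIRST(A) = ["a", "b", "c"]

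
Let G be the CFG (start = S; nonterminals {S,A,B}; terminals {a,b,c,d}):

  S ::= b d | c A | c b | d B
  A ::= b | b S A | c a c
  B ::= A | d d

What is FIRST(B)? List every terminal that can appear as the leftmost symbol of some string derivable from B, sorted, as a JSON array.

FIRST iteration:
iter 1:
  A via A→b: +{b}
  A via A→c a c: +{c}
  B via B→A: +{b,c}
  B via B→d d: +{d}
  S via S→b d: +{b}
  S via S→c A: +{c}
  S via S→d B: +{d}
  FIRST(S)={b,c,d}  FIRST(A)={b,c}  FIRST(B)={b,c,d}
iter 2: (stable)
  FIRST(S)={b,c,d}  FIRST(A)={b,c}  FIRST(B)={b,c,d}

FIRST(B) = ["b", "c", "d"]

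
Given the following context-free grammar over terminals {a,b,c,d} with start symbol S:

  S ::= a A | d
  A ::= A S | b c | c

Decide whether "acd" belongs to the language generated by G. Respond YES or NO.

Convert to CNF:
  S -> T2 A | d
  A -> A S | T0 T1 | c
  T0 -> b
  T1 -> c
  T2 -> a

Fill CYK table bottom-up:
  [0..0]={T2}  "a"  orig:{}
  [1..1]={A,T1}  "c"  orig:{A}
  [2..2]={S}  "d"
  [0..1]={S}  "ac"
  [1..2]={A}  "cd"
  [0..2]={S}  "acd"

S ∈ T[0,2] ⇒ YES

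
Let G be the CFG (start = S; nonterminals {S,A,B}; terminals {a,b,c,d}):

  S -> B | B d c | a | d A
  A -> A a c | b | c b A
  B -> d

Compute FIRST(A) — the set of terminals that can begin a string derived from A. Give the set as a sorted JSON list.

FIRST sets, iterate to fixpoint:
[1]
  A via A→b: +{b}
  A via A→c b A: +{c}
  B via B→d: +{d}
  S via S→B: +{d}
  S via S→a: +{a}
  FIRST(S)={a,d}  FIRST(A)={b,c}  FIRST(B)={d}
[2] — fixpoint
  FIRST(S)={a,d}  FIRST(A)={b,c}  FIRST(B)={d}

FIRST(A) = ["b", "c"]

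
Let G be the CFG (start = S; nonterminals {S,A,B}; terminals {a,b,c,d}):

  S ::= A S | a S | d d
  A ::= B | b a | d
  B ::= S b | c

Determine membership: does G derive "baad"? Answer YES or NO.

Convert to CNF:
  S -> A S | T1 S | T2 T2
  A -> S T0 | T0 T1 | c | d
  B -> S T0 | c
  T0 -> b
  T1 -> a
  T2 -> d

CYK fill:
  cell(0,0) b: {T0}  orig:{}
  cell(1,1) a: {T1}  orig:{}
  cell(2,2) a: {T1}  orig:{}
  cell(3,3) d: {A,T2}  orig:{A}
  cell(0,1) ba: {A}
  cell(1,2) aa: ∅
  cell(2,3) ad: ∅
  cell(0,2) baa: ∅
  cell(1,3) aad: ∅
  cell(0,3) baad: ∅

S ∉ T[0,3] ⇒ NO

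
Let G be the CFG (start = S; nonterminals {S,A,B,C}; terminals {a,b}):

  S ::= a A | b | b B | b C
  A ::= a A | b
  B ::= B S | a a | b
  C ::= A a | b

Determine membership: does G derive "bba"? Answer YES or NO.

CNF form of G:
  S -> T0 A | T1 B | T1 C | b
  A -> T0 A | b
  B -> B S | T0 T0 | b
  C -> A T0 | b
  T0 -> a
  T1 -> b

CYK fill:
  cell(0,0) b: {A,B,C,S,T1}  orig:{A,B,C,S}
  cell(1,1) b: {A,B,C,S,T1}  orig:{A,B,C,S}
  cell(2,2) a: {T0}  orig:{}
  cell(0,1) bb: {B,S}
  cell(1,2) ba: {C}
  cell(0,2) bba: {S}

S ∈ T[0,2] ⇒ YES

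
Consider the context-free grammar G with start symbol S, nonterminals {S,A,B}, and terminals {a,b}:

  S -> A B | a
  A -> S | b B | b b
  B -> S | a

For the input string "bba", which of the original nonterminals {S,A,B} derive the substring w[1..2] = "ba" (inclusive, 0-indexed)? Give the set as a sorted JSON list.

CNF form of G:
  S -> A B | a
  A -> A B | T0 B | T0 T0 | a
  B -> A B | a
  T0 -> b

Fill CYK table bottom-up — only the sub-triangle for w[1..2]:
  [1..1]={T0}  "b"  orig:{}
  [2..2]={A,B,S}  "a"
  [1..2]={A}  "ba"

Original NTs in T[1,2] deriving "ba": ["A"]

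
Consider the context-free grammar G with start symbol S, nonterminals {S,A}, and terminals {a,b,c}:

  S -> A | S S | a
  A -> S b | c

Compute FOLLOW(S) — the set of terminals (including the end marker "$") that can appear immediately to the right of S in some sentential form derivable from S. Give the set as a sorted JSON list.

FIRST iteration:
iter 1:
  A via A→c: +{c}
  S via S→A: +{c}
  S via S→a: +{a}
  S: {a,c}  A: {c}
iter 2:
  A via A→S b: +{a}
  S: {a,c}  A: {a,c}
iter 3: done
  S: {a,c}  A: {a,c}

Compute FOLLOW by fixpoint:
initialize: $ ∈ FOLLOW(S)
pass 1:
  A→S b: FOLLOW(S) ⊇ FIRST(b) = {b}; new: +{b}
  S→A: FOLLOW(A) ⊇ FOLLOW(S) ⊇ {$,b}; new: +{$,b}
  S→S S: FOLLOW(S) ⊇ FIRST(S) = {a,c}; new: +{a,c}
  FOLLOW(S)={$,a,b,c}  FOLLOW(A)={$,b}
pass 2:
  S→A: FOLLOW(A) ⊇ FOLLOW(S) ⊇ {$,a,b,c}; new: +{a,c}
  FOLLOW(S)={$,a,b,c}  FOLLOW(A)={$,a,b,c}
pass 3: (stable)
  FOLLOW(S)={$,a,b,c}  FOLLOW(A)={$,a,b,c}

FOLLOW(S) = ["$", "a", "b", "c"]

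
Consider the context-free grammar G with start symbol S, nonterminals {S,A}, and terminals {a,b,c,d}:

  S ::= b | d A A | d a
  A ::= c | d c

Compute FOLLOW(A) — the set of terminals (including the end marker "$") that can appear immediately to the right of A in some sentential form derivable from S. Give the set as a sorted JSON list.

FIRST iteration:
[1]
  A via A→c: +{c}
  A via A→d c: +{d}
  S via S→b: +{b}
  S via S→d A A: +{d}
  FIRST[S]={b,d}  FIRST[A]={c,d}
[2] — fixpoint
  FIRST[S]={b,d}  FIRST[A]={c,d}

FOLLOW iteration:
FOLLOW(S) := {$}
[1]
  S→d A A: FOLLOW(A) ⊇ FIRST(A) = {c,d}; new: +{c,d}
  S→d A A: FOLLOW(A) ⊇ FOLLOW(S) ⊇ {$}; new: +{$}
  S: {$}  A: {$,c,d}
[2] (stable)
  S: {$}  A: {$,c,d}

FOLLOW(A) = ["$", "c", "d"]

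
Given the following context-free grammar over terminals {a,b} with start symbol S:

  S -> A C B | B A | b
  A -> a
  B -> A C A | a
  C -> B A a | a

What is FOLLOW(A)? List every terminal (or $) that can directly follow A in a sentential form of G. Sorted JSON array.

FIRST sets, iterate to fixpoint:
iter 1:
  A via A→a: +{a}
  B via B→A C A: +{a}
  C via C→B A a: +{a}
  S via S→A C B: +{a}
  S via S→b: +{b}
  S: {a,b}  A: {a}  B: {a}  C: {a}
iter 2: — fixpoint
  S: {a,b}  A: {a}  B: {a}  C: {a}

FOLLOW iteration:
seed FOLLOW(S) with $
pass 1:
  B→A C A: FOLLOW(A) ⊇ FIRST(C) = {a}; new: +{a}
  B→A C A: FOLLOW(C) ⊇ FIRST(A) = {a}; new: +{a}
  C→B A a: FOLLOW(B) ⊇ FIRST(A) = {a}; new: +{a}
  S→A C B: FOLLOW(B) ⊇ FOLLOW(S) ⊇ {$}; new: +{$}
  S→B A: FOLLOW(A) ⊇ FOLLOW(S) ⊇ {$}; new: +{$}
  FOLLOW(S)={$}  FOLLOW(A)={$,a}  FOLLOW(B)={$,a}  FOLLOW(C)={a}
pass 2: done
  FOLLOW(S)={$}  FOLLOW(A)={$,a}  FOLLOW(B)={$,a}  FOLLOW(C)={a}

FOLLOW(A) = ["$", "a"]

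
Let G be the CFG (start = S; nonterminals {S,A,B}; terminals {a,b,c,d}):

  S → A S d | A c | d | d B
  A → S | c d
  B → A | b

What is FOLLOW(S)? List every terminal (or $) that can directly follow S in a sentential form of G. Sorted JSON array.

FIRST sets, iterate to fixpoint:
iter 1:
  A via A→c d: +{c}
  B via B→A: +{c}
  B via B→b: +{b}
  S via S→A S d: +{c}
  S via S→d: +{d}
  S: {c,d}  A: {c}  B: {b,c}
iter 2:
  A via A→S: +{d}
  B via B→A: +{d}
  S: {c,d}  A: {c,d}  B: {b,c,d}
iter 3: done
  S: {c,d}  A: {c,d}  B: {b,c,d}

FOLLOW sets:
seed FOLLOW(S) with $
iter 1:
  S→A S d: FOLLOW(A) ⊇ FIRST(S) = {c,d}; new: +{c,d}
  S→A S d: FOLLOW(S) ⊇ FIRST(d) = {d}; new: +{d}
  S→d B: FOLLOW(B) ⊇ FOLLOW(S) ⊇ {$,d}; new: +{$,d}
  FOLLOW[S]={$,d}  FOLLOW[A]={c,d}  FOLLOW[B]={$,d}
iter 2:
  A→S: FOLLOW(S) ⊇ FOLLOW(A) ⊇ {c,d}; new: +{c}
  B→A: FOLLOW(A) ⊇ FOLLOW(B) ⊇ {$,d}; new: +{$}
  S→d B: FOLLOW(B) ⊇ FOLLOW(S) ⊇ {$,c,d}; new: +{c}
  FOLLOW[S]={$,c,d}  FOLLOW[A]={$,c,d}  FOLLOW[B]={$,c,d}
iter 3: (no change)
  FOLLOW[S]={$,c,d}  FOLLOW[A]={$,c,d}  FOLLOW[B]={$,c,d}

FOLLOW(S) = ["$", "c", "d"]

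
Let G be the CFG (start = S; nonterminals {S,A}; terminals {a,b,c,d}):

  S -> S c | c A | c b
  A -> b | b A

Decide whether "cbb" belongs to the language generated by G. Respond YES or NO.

Convert to CNF:
  S -> S T1 | T1 A | T1 T0
  A -> T0 A | b
  T0 -> b
  T1 -> c

CYK table (by increasing span):
  cell(0,0) c: {T1}  orig:{}
  cell(1,1) b: {A,T0}  orig:{A}
  cell(2,2) b: {A,T0}  orig:{A}
  cell(0,1) cb: {S}
  cell(1,2) bb: {A}
  cell(0,2) cbb: {S}

S ∈ T[0,2] ⇒ YES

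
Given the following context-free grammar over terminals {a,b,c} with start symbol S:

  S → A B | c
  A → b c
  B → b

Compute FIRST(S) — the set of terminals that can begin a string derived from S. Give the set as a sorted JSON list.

Compute FIRST by fixpoint:
[1]
  A via A→b c: +{b}
  B via B→b: +{b}
  S via S→A B: +{b}
  S via S→c: +{c}
  FIRST(S)={b,c}  FIRST(A)={b}  FIRST(B)={b}
[2] — fixpoint
  FIRST(S)={b,c}  FIRST(A)={b}  FIRST(B)={b}

FIRST(S) = ["b", "c"]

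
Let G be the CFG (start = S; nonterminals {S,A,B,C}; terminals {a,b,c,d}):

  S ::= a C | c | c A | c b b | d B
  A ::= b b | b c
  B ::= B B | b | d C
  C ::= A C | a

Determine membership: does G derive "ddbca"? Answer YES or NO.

CNF form of G:
  S -> T1 A | T1 X4 | T2 B | T3 C | c
  A -> T0 T0 | T0 T1
  B -> B B | T2 C | b
  C -> A C | a
  T0 -> b
  T1 -> c
  T2 -> d
  T3 -> a
  X4 -> T0 T0

CYK fill:
  [0..0]={T2}  "d"  orig:{}
  [1..1]={T2}  "d"  orig:{}
  [2..2]={B,T0}  "b"  orig:{B}
  [3..3]={S,T1}  "c"  orig:{S}
  [4..4]={C,T3}  "a"  orig:{C}
  [0..1]=∅  "dd"
  [1..2]={S}  "db"
  [2..3]={A}  "bc"
  [3..4]=∅  "ca"
  [0..2]=∅  "ddb"
  [1..3]=∅  "dbc"
  [2..4]={C}  "bca"
  [0..3]=∅  "ddbc"
  [1..4]={B}  "dbca"
  [0..4]={S}  "ddbca"

S ∈ T[0,4] ⇒ YES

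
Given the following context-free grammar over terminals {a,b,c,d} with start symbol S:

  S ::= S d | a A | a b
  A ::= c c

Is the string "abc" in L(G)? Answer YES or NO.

CNF form of G:
  S -> S T1 | T2 A | T2 T3
  A -> T0 T0
  T0 -> c
  T1 -> d
  T2 -> a
  T3 -> b

CYK fill:
  T[0,0] 'a' = {T2}  orig:{}
  T[1,1] 'b' = {T3}  orig:{}
  T[2,2] 'c' = {T0}  orig:{}
  T[0,1] 'ab' = {S}
  T[1,2] 'bc' = ∅
  T[0,2] 'abc' = ∅

S ∉ T[0,2] ⇒ NO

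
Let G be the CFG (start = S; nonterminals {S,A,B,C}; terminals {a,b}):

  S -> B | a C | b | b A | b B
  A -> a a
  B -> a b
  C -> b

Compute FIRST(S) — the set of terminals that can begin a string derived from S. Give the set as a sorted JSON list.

Compute FIRST by fixpoint:
[1]
  A via A→a a: +{a}
  B via B→a b: +{a}
  C via C→b: +{b}
  S via S→B: +{a}
  S via S→b: +{b}
  S: {a,b}  A: {a}  B: {a}  C: {b}
[2] done
  S: {a,b}  A: {a}  B: {a}  C: {b}

FIRST(S) = ["a", "b"]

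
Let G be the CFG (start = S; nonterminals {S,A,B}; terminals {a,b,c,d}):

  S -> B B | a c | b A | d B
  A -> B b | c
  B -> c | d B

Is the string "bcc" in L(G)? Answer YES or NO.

CNF form of G:
  S -> B B | T0 A | T1 B | T2 T3
  A -> B T0 | c
  B -> T1 B | c
  T0 -> b
  T1 -> d
  T2 -> a
  T3 -> c

CYK fill:
  [0..0]={T0}  "b"  orig:{}
  [1..1]={A,B,T3}  "c"  orig:{A,B}
  [2..2]={A,B,T3}  "c"  orig:{A,B}
  [0..1]={S}  "bc"
  [1..2]={S}  "cc"
  [0..2]=∅  "bcc"

S ∉ T[0,2] ⇒ NO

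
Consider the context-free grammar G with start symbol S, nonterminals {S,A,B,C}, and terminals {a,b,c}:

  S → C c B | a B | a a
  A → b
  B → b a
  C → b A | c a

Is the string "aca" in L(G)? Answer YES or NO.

Convert to CNF:
  S -> C X3 | T1 B | T1 T1
  A -> b
  B -> T0 T1
  C -> T0 A | T2 T1
  T0 -> b
  T1 -> a
  T2 -> c
  X3 -> T2 B

Fill CYK table bottom-up:
  cell(0,0) a: {T1}  orig:{}
  cell(1,1) c: {T2}  orig:{}
  cell(2,2) a: {T1}  orig:{}
  cell(0,1) ac: ∅
  cell(1,2) ca: {C}
  cell(0,2) aca: ∅

S ∉ T[0,2] ⇒ NO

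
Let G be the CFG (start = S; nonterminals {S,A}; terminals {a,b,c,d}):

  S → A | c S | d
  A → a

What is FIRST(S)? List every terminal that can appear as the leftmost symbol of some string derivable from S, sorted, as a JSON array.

Compute FIRST by fixpoint:
pass 1:
  A via A→a: +{a}
  S via S→A: +{a}
  S via S→c S: +{c}
  S via S→d: +{d}
  FIRST[S]={a,c,d}  FIRST[A]={a}
pass 2: (no change)
  FIRST[S]={a,c,d}  FIRST[A]={a}

FIRST(S) = ["a", "c", "d"]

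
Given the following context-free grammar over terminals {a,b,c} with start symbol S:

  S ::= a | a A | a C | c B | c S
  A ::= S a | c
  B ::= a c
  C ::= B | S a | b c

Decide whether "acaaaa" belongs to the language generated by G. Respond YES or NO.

Convert to CNF:
  S -> T0 A | T0 C | T1 B | T1 S | a
  A -> S T0 | c
  B -> T0 T1
  C -> S T0 | T0 T1 | T2 T1
  T0 -> a
  T1 -> c
  T2 -> b

CYK table (by increasing span):
  [0..0]={S,T0}  "a"  orig:{S}
  [1..1]={A,T1}  "c"  orig:{A}
  [2..2]={S,T0}  "a"  orig:{S}
  [3..3]={S,T0}  "a"  orig:{S}
  [4..4]={S,T0}  "a"  orig:{S}
  [5..5]={S,T0}  "a"  orig:{S}
  [0..1]={B,C,S}  "ac"
  [1..2]={S}  "ca"
  [2..3]={A,C}  "aa"
  [3..4]={A,C}  "aa"
  [4..5]={A,C}  "aa"
  [0..2]={A,C}  "aca"
  [1..3]={A,C}  "caa"
  [2..4]={S}  "aaa"
  [3..5]={S}  "aaa"
  [0..3]={S}  "acaa"
  [1..4]={S}  "caaa"
  [2..5]={A,C}  "aaaa"
  [0..4]={A,C}  "acaaa"
  [1..5]={A,C}  "caaaa"
  [0..5]={S}  "acaaaa"

S ∈ T[0,5] ⇒ YES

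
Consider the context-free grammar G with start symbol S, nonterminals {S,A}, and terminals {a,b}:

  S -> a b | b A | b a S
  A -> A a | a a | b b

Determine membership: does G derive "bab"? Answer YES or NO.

Convert to CNF:
  S -> T0 T1 | T1 A | T1 X2
  A -> A T0 | T0 T0 | T1 T1
  T0 -> a
  T1 -> b
  X2 -> T0 S

CYK fill:
  [0..0]={T1}  "b"  orig:{}
  [1..1]={T0}  "a"  orig:{}
  [2..2]={T1}  "b"  orig:{}
  [0..1]=∅  "ba"
  [1..2]={S}  "ab"
  [0..2]=∅  "bab"

S ∉ T[0,2] ⇒ NO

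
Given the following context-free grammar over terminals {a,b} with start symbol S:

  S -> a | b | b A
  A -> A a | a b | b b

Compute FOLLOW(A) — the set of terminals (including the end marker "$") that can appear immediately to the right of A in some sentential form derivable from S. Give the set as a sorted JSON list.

Compute FIRST by fixpoint:
round 1:
  A via A→a b: +{a}
  A via A→b b: +{b}
  S via S→a: +{a}
  S via S→b: +{b}
  S: {a,b}  A: {a,b}
round 2: done
  S: {a,b}  A: {a,b}

Compute FOLLOW by fixpoint:
seed FOLLOW(S) with $
round 1:
  A→A a: FOLLOW(A) ⊇ FIRST(a) = {a}; new: +{a}
  S→b A: FOLLOW(A) ⊇ FOLLOW(S) ⊇ {$}; new: +{$}
  FOLLOW(S)={$}  FOLLOW(A)={$,a}
round 2: done
  FOLLOW(S)={$}  FOLLOW(A)={$,a}

FOLLOW(A) = ["$", "a"]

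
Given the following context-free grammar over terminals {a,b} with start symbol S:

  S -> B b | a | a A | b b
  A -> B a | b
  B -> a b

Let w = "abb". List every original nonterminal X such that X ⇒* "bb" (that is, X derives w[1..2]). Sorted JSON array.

CNF form of G:
  S -> B T1 | T0 A | T1 T1 | a
  A -> B T0 | b
  B -> T0 T1
  T0 -> a
  T1 -> b

CYK table (by increasing span), restricted to cells inside w[1..2]:
  [1..1]={A,T1}  "b"  orig:{A}
  [2..2]={A,T1}  "b"  orig:{A}
  [1..2]={S}  "bb"

Original NTs in T[1,2] deriving "bb": ["S"]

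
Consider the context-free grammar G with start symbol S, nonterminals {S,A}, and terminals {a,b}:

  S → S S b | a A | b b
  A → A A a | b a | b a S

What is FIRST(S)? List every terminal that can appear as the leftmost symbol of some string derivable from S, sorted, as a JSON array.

FIRST iteration:
round 1:
  A via A→b a: +{b}
  S via S→a A: +{a}
  S via S→b b: +{b}
  S: {a,b}  A: {b}
round 2: (no change)
  S: {a,b}  A: {b}

FIRST(S) = ["a", "b"]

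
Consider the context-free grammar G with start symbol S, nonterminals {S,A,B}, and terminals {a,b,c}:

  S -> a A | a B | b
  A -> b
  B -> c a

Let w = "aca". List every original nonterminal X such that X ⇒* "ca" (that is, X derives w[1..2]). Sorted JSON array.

Convert to CNF:
  S -> T1 A | T1 B | b
  A -> b
  B -> T0 T1
  T0 -> c
  T1 -> a

Fill CYK table bottom-up (cells [i..j] with 1 ≤ i ≤ j ≤ 2 only):
  [1..1]={T0}  "c"  orig:{}
  [2..2]={T1}  "a"  orig:{}
  [1..2]={B}  "ca"

Original NTs in T[1,2] deriving "ca": ["B"]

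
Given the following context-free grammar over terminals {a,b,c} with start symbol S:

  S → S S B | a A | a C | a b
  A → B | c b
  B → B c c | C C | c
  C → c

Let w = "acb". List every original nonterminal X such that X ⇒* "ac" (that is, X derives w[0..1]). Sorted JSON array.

Convert to CNF:
  S -> S X5 | T2 A | T2 C | T2 T1
  A -> B X3 | C C | T0 T1 | c
  B -> B X4 | C C | c
  C -> c
  T0 -> c
  T1 -> b
  T2 -> a
  X3 -> T0 T0
  X4 -> T0 T0
  X5 -> S B

CYK fill, restricted to cells inside w[0..1]:
  T[0,0] 'a' = {T2}  orig:{}
  T[1,1] 'c' = {A,B,C,T0}  orig:{A,B,C}
  T[0,1] 'ac' = {S}

Original NTs in T[0,1] deriving "ac": ["S"]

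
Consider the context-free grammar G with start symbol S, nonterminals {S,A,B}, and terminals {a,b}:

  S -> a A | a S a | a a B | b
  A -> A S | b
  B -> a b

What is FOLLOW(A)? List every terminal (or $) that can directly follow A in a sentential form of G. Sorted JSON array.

FIRST sets, iterate to fixpoint:
pass 1:
  A via A→b: +{b}
  B via B→a b: +{a}
  S via S→a A: +{a}
  S via S→b: +{b}
  S: {a,b}  A: {b}  B: {a}
pass 2: (no change)
  S: {a,b}  A: {b}  B: {a}

Compute FOLLOW by fixpoint:
seed FOLLOW(S) with $
iter 1:
  A→A S: FOLLOW(A) ⊇ FIRST(S) = {a,b}; new: +{a,b}
  A→A S: FOLLOW(S) ⊇ FOLLOW(A) ⊇ {a,b}; new: +{a,b}
  S→a A: FOLLOW(A) ⊇ FOLLOW(S) ⊇ {$,a,b}; new: +{$}
  S→a a B: FOLLOW(B) ⊇ FOLLOW(S) ⊇ {$,a,b}; new: +{$,a,b}
  FOLLOW(S)={$,a,b}  FOLLOW(A)={$,a,b}  FOLLOW(B)={$,a,b}
iter 2: (no change)
  FOLLOW(S)={$,a,b}  FOLLOW(A)={$,a,b}  FOLLOW(B)={$,a,b}

FOLLOW(A) = ["$", "a", "b"]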